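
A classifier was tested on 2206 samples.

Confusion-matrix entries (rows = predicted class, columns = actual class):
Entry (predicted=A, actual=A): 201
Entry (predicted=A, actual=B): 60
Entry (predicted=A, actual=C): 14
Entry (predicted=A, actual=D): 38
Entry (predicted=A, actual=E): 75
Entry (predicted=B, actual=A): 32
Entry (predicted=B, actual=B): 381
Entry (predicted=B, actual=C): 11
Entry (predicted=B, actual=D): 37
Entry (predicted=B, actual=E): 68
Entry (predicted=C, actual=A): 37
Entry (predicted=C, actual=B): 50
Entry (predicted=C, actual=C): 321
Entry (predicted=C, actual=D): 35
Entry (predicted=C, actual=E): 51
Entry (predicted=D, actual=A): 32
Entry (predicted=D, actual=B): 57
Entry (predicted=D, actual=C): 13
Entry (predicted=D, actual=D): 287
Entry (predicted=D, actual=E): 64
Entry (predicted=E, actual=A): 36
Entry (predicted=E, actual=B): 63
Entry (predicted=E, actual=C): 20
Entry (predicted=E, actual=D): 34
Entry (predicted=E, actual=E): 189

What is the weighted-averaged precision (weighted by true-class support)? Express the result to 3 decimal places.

Per-class precision (TP/(TP+FP)):
  A: TP=201, FP=60+14+38+75=187 → 201/388 = 0.5180
  B: TP=381, FP=32+11+37+68=148 → 381/529 = 0.7202
  C: TP=321, FP=37+50+35+51=173 → 321/494 = 0.6498
  D: TP=287, FP=32+57+13+64=166 → 287/453 = 0.6336
  E: TP=189, FP=36+63+20+34=153 → 189/342 = 0.5526
Weighted-precision = Σ (supportᵢ/N)·precisionᵢ with N=2206: (338/2206)·0.5180 + (611/2206)·0.7202 + (379/2206)·0.6498 + (431/2206)·0.6336 + (447/2206)·0.5526 = 0.626

0.626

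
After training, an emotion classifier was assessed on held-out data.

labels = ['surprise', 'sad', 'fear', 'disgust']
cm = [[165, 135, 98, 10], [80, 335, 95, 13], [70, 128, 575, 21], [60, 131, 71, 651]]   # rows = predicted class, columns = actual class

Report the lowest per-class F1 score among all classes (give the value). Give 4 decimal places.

Per-class F1 score (2·TP/(2·TP+FP+FN)):
  surprise: TP=165, FP=135+98+10=243, FN=80+70+60=210 → 330/783 = 0.42146
  sad: TP=335, FP=80+95+13=188, FN=135+128+131=394 → 670/1252 = 0.53514
  fear: TP=575, FP=70+128+21=219, FN=98+95+71=264 → 1150/1633 = 0.70423
  disgust: TP=651, FP=60+131+71=262, FN=10+13+21=44 → 1302/1608 = 0.80970
Lowest is class 'surprise' with F1 score = 0.4215.

0.4215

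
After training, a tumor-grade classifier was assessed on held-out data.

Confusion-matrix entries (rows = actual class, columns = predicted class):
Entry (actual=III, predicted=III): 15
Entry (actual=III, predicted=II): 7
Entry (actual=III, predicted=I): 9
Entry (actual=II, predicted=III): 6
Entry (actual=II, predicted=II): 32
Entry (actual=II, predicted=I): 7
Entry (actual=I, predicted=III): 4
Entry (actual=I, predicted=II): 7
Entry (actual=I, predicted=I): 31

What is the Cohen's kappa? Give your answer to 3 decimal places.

Observed agreement pₒ = trace/N = 78/118 = 0.6610
Expected agreement pₑ = Σ (rowᵢ·colᵢ)/N² = (31·25 + 45·46 + 42·47)/118² = 0.3461
κ = (pₒ − pₑ)/(1 − pₑ) = (0.6610 − 0.3461)/(1 − 0.3461) = 0.482

0.482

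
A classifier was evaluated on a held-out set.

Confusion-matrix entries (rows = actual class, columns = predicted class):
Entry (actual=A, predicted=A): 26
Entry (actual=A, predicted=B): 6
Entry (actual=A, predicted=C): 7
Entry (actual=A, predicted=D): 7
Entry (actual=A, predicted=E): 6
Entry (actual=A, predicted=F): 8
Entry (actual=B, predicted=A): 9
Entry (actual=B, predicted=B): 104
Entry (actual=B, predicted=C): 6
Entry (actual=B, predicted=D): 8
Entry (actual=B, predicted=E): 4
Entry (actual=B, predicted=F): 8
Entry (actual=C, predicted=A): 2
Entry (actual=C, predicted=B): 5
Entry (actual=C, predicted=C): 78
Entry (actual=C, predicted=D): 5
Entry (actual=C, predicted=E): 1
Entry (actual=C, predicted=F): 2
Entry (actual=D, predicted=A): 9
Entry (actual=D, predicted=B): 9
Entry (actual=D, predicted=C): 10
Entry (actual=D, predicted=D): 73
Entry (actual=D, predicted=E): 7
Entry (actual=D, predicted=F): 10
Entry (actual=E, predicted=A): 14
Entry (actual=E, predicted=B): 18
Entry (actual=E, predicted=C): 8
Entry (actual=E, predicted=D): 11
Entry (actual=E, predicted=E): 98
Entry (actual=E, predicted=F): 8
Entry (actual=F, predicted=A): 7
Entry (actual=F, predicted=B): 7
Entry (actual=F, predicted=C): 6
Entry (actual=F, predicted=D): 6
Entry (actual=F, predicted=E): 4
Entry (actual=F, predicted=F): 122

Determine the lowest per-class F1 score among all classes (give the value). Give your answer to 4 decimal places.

0.4094

Per-class F1 score (2·TP/(2·TP+FP+FN)):
  A: TP=26, FP=9+2+9+14+7=41, FN=6+7+7+6+8=34 → 52/127 = 0.40945
  B: TP=104, FP=6+5+9+18+7=45, FN=9+6+8+4+8=35 → 208/288 = 0.72222
  C: TP=78, FP=7+6+10+8+6=37, FN=2+5+5+1+2=15 → 156/208 = 0.75000
  D: TP=73, FP=7+8+5+11+6=37, FN=9+9+10+7+10=45 → 146/228 = 0.64035
  E: TP=98, FP=6+4+1+7+4=22, FN=14+18+8+11+8=59 → 196/277 = 0.70758
  F: TP=122, FP=8+8+2+10+8=36, FN=7+7+6+6+4=30 → 244/310 = 0.78710
Lowest is class 'A' with F1 score = 0.4094.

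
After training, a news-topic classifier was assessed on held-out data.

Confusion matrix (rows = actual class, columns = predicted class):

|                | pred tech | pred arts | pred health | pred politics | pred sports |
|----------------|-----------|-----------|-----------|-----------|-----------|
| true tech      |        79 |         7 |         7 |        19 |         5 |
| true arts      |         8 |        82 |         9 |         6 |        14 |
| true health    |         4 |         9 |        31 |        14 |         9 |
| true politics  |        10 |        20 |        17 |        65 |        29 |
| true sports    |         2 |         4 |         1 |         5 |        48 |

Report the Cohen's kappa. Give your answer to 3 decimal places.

0.502

Observed agreement pₒ = trace/N = 305/504 = 0.6052
Expected agreement pₑ = Σ (rowᵢ·colᵢ)/N² = (117·103 + 119·122 + 67·65 + 141·109 + 60·105)/504² = 0.2070
κ = (pₒ − pₑ)/(1 − pₑ) = (0.6052 − 0.2070)/(1 − 0.2070) = 0.502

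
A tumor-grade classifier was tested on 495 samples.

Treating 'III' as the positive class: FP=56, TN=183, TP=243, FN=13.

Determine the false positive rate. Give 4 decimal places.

0.2343

FPR = FP/(FP+TN) = 56/(56+183) = 0.2343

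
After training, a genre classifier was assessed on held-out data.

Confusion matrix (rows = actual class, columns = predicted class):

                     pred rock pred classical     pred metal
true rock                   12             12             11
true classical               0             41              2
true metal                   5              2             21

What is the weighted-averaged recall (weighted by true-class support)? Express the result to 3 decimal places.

0.698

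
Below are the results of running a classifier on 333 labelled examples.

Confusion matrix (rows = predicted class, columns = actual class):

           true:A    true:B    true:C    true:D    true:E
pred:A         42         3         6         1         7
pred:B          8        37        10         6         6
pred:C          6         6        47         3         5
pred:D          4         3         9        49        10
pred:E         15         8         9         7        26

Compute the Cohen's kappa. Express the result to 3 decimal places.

0.505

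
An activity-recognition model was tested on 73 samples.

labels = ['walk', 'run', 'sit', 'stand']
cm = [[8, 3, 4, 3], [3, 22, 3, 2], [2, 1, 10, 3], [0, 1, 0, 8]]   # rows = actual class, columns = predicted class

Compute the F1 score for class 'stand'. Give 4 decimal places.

0.6400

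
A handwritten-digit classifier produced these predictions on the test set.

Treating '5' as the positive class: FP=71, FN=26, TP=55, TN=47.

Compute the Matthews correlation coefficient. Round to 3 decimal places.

MCC = (TP·TN − FP·FN) / √((TP+FP)(TP+FN)(TN+FP)(TN+FN))
Numerator = 55·47 − 71·26 = 739
Denominator = √(126·81·118·73) = √87914484 = 9376.2724
MCC = 739 / 9376.2724 = 0.079

0.079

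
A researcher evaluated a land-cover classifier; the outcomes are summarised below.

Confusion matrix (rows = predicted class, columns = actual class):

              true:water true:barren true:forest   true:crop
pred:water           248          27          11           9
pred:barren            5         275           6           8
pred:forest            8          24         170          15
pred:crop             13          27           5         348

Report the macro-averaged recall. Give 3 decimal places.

0.871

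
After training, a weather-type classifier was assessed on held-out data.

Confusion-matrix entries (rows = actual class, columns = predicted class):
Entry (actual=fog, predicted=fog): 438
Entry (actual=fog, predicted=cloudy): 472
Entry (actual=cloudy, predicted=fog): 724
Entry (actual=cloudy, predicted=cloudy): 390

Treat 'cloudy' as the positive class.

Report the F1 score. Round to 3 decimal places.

0.395

Precision = TP/(TP+FP) = 390/862 = 0.4524
Recall = TP/(TP+FN) = 390/1114 = 0.3501
F1 = 2·TP/(2·TP+FP+FN) = 780/1976 = 0.395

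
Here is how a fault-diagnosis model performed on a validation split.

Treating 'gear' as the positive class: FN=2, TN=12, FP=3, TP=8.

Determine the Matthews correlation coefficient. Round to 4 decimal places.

0.5922

MCC = (TP·TN − FP·FN) / √((TP+FP)(TP+FN)(TN+FP)(TN+FN))
Numerator = 8·12 − 3·2 = 90
Denominator = √(11·10·15·14) = √23100 = 151.9868
MCC = 90 / 151.9868 = 0.5922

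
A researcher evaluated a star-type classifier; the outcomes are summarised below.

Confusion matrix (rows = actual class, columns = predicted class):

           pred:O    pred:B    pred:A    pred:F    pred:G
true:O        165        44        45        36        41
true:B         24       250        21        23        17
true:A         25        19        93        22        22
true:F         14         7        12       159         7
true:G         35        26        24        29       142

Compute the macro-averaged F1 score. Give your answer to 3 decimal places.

0.610

Per-class F1 score (2·TP/(2·TP+FP+FN)):
  O: TP=165, FP=24+25+14+35=98, FN=44+45+36+41=166 → 330/594 = 0.5556
  B: TP=250, FP=44+19+7+26=96, FN=24+21+23+17=85 → 500/681 = 0.7342
  A: TP=93, FP=45+21+12+24=102, FN=25+19+22+22=88 → 186/376 = 0.4947
  F: TP=159, FP=36+23+22+29=110, FN=14+7+12+7=40 → 318/468 = 0.6795
  G: TP=142, FP=41+17+22+7=87, FN=35+26+24+29=114 → 284/485 = 0.5856
Macro-F1 score = mean = (0.5556 + 0.7342 + 0.4947 + 0.6795 + 0.5856) / 5 = 0.610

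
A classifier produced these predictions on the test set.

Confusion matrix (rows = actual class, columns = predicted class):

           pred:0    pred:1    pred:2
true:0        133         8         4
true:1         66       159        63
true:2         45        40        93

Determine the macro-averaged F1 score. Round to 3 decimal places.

0.626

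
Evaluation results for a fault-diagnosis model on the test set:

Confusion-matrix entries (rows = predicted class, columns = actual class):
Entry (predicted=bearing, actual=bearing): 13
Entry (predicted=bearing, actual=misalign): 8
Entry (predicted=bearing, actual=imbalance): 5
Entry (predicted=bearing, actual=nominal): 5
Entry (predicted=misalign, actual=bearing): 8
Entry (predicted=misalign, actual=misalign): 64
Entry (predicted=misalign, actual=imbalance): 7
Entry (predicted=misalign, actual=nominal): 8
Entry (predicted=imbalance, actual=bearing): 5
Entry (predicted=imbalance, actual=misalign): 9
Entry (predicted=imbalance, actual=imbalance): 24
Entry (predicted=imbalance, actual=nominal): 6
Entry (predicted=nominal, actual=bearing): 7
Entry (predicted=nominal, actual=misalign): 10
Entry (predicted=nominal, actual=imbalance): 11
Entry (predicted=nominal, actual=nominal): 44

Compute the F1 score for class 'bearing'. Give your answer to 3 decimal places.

Treat 'bearing' as positive and all other classes as negative.
F1 score = 2·TP/(2·TP+FP+FN).
bearing: TP=13, FP=8+5+5=18, FN=8+5+7=20 → 26/64 = 0.4063

0.406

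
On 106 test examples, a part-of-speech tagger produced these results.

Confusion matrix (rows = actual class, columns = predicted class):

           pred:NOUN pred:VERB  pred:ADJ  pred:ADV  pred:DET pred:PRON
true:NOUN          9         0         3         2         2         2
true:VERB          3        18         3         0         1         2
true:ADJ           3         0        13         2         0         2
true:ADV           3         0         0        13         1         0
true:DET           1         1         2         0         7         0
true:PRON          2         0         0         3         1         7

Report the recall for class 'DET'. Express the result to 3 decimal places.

0.636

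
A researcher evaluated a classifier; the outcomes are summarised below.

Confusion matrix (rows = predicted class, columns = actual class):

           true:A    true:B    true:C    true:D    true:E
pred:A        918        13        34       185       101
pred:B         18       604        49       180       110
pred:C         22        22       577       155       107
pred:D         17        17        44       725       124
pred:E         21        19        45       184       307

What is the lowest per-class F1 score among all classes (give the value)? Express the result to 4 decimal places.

0.4634

Per-class F1 score (2·TP/(2·TP+FP+FN)):
  A: TP=918, FP=13+34+185+101=333, FN=18+22+17+21=78 → 1836/2247 = 0.81709
  B: TP=604, FP=18+49+180+110=357, FN=13+22+17+19=71 → 1208/1636 = 0.73839
  C: TP=577, FP=22+22+155+107=306, FN=34+49+44+45=172 → 1154/1632 = 0.70711
  D: TP=725, FP=17+17+44+124=202, FN=185+180+155+184=704 → 1450/2356 = 0.61545
  E: TP=307, FP=21+19+45+184=269, FN=101+110+107+124=442 → 614/1325 = 0.46340
Lowest is class 'E' with F1 score = 0.4634.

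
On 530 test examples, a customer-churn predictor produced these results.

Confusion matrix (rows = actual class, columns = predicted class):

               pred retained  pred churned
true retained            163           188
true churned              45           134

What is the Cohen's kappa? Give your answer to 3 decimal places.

0.178

Observed agreement pₒ = trace/N = 297/530 = 0.5604
Expected agreement pₑ = Σ (rowᵢ·colᵢ)/N² = (351·208 + 179·322)/530² = 0.4651
κ = (pₒ − pₑ)/(1 − pₑ) = (0.5604 − 0.4651)/(1 − 0.4651) = 0.178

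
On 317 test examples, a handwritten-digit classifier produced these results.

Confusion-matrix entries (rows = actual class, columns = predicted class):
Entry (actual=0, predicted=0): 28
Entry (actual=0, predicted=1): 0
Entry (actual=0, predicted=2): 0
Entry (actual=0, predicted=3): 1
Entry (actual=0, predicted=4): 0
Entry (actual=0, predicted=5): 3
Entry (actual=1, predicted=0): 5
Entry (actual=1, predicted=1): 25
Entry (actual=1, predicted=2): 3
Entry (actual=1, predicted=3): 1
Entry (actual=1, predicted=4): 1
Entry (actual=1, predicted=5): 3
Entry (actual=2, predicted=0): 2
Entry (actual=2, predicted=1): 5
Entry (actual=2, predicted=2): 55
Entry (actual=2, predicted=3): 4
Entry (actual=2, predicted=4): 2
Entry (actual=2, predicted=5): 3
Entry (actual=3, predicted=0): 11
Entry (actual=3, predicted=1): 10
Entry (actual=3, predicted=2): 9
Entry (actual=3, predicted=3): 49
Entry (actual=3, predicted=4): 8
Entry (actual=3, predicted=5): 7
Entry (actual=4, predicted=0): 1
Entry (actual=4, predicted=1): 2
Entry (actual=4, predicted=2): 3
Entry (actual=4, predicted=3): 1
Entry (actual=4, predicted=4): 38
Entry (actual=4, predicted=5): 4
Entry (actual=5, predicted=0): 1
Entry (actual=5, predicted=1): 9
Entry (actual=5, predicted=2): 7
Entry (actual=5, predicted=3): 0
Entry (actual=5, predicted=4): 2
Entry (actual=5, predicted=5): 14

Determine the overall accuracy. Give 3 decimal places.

0.659

Accuracy = trace / total = (28+25+55+49+38+14=209) / 317 = 209/317 = 0.659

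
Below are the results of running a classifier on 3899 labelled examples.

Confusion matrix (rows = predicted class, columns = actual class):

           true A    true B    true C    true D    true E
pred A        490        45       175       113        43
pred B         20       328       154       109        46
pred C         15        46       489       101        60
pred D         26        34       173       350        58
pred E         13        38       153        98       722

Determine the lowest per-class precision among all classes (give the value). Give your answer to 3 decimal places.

0.499

Per-class precision (TP/(TP+FP)):
  A: TP=490, FP=45+175+113+43=376 → 490/866 = 0.5658
  B: TP=328, FP=20+154+109+46=329 → 328/657 = 0.4992
  C: TP=489, FP=15+46+101+60=222 → 489/711 = 0.6878
  D: TP=350, FP=26+34+173+58=291 → 350/641 = 0.5460
  E: TP=722, FP=13+38+153+98=302 → 722/1024 = 0.7051
Lowest is class 'B' with precision = 0.499.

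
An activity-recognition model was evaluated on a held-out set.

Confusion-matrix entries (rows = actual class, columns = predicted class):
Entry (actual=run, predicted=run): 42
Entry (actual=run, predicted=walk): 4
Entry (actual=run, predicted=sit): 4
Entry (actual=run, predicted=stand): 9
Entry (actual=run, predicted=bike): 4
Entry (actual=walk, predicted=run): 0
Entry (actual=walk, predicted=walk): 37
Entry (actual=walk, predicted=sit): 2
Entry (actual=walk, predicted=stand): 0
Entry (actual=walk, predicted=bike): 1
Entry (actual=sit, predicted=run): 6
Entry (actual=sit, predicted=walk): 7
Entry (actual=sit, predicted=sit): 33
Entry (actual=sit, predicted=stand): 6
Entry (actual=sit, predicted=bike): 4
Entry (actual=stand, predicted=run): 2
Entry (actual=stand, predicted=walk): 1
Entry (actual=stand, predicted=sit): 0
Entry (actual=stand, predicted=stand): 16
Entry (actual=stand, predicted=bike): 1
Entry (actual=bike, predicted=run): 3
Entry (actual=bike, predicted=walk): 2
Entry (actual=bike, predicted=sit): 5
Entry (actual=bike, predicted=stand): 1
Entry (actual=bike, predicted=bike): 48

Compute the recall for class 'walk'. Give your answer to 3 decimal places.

One-vs-rest for 'walk': TP = diagonal; FP = other classes predicted 'walk'; FN = 'walk' predicted as other.
recall = TP/(TP+FN).
walk: TP=37, FN=0+2+0+1=3 → 37/40 = 0.9250

0.925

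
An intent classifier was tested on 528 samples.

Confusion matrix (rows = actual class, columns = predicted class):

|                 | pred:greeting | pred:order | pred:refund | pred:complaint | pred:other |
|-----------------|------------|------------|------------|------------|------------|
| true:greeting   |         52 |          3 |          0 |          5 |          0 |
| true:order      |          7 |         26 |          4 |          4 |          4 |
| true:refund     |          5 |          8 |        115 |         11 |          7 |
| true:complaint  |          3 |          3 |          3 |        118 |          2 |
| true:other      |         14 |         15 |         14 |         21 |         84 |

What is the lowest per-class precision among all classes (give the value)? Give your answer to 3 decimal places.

Per-class precision (TP/(TP+FP)):
  greeting: TP=52, FP=7+5+3+14=29 → 52/81 = 0.6420
  order: TP=26, FP=3+8+3+15=29 → 26/55 = 0.4727
  refund: TP=115, FP=0+4+3+14=21 → 115/136 = 0.8456
  complaint: TP=118, FP=5+4+11+21=41 → 118/159 = 0.7421
  other: TP=84, FP=0+4+7+2=13 → 84/97 = 0.8660
Lowest is class 'order' with precision = 0.473.

0.473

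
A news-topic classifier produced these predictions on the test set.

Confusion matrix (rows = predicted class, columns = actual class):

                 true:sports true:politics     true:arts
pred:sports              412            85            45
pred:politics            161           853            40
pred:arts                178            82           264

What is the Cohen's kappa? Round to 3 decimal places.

0.557

Observed agreement pₒ = trace/N = 1529/2120 = 0.7212
Expected agreement pₑ = Σ (rowᵢ·colᵢ)/N² = (751·542 + 1020·1054 + 349·524)/2120² = 0.3705
κ = (pₒ − pₑ)/(1 − pₑ) = (0.7212 − 0.3705)/(1 − 0.3705) = 0.557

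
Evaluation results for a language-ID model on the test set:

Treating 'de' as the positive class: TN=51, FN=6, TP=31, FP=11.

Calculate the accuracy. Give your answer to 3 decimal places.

0.828

Accuracy = (TP+TN)/N = (31+51)/99 = 0.828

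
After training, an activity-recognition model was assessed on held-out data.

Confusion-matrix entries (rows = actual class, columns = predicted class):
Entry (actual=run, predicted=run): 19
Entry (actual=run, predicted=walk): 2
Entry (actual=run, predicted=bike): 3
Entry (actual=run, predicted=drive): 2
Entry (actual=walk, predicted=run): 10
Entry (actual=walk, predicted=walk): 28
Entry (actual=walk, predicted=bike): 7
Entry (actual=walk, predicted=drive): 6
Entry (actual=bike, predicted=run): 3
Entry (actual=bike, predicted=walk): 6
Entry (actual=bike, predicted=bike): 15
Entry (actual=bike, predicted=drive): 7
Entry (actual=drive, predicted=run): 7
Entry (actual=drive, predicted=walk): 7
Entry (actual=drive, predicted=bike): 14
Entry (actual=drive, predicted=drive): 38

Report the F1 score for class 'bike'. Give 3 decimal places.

One-vs-rest for 'bike': TP = diagonal; FP = other classes predicted 'bike'; FN = 'bike' predicted as other.
F1 score = 2·TP/(2·TP+FP+FN).
bike: TP=15, FP=3+7+14=24, FN=3+6+7=16 → 30/70 = 0.4286

0.429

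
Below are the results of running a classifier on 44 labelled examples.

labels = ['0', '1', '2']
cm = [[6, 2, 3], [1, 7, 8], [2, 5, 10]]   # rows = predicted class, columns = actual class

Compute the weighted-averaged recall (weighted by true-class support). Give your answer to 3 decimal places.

0.523

Per-class recall (TP/(TP+FN)):
  0: TP=6, FN=1+2=3 → 6/9 = 0.6667
  1: TP=7, FN=2+5=7 → 7/14 = 0.5000
  2: TP=10, FN=3+8=11 → 10/21 = 0.4762
Weighted-recall = Σ (supportᵢ/N)·recallᵢ with N=44: (9/44)·0.6667 + (14/44)·0.5000 + (21/44)·0.4762 = 0.523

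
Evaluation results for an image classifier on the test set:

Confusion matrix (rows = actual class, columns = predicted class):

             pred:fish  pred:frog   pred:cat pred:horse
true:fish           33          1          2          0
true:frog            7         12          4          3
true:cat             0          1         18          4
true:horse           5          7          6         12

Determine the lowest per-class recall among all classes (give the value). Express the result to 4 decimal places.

0.4000

Per-class recall (TP/(TP+FN)):
  fish: TP=33, FN=1+2+0=3 → 33/36 = 0.91667
  frog: TP=12, FN=7+4+3=14 → 12/26 = 0.46154
  cat: TP=18, FN=0+1+4=5 → 18/23 = 0.78261
  horse: TP=12, FN=5+7+6=18 → 12/30 = 0.40000
Lowest is class 'horse' with recall = 0.4000.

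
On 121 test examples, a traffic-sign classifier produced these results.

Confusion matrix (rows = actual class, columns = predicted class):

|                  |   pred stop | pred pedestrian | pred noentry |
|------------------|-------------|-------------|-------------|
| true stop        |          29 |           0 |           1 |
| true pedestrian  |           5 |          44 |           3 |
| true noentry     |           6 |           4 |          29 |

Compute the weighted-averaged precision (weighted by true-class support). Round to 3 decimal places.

Per-class precision (TP/(TP+FP)):
  stop: TP=29, FP=5+6=11 → 29/40 = 0.7250
  pedestrian: TP=44, FP=0+4=4 → 44/48 = 0.9167
  noentry: TP=29, FP=1+3=4 → 29/33 = 0.8788
Weighted-precision = Σ (supportᵢ/N)·precisionᵢ with N=121: (30/121)·0.7250 + (52/121)·0.9167 + (39/121)·0.8788 = 0.857

0.857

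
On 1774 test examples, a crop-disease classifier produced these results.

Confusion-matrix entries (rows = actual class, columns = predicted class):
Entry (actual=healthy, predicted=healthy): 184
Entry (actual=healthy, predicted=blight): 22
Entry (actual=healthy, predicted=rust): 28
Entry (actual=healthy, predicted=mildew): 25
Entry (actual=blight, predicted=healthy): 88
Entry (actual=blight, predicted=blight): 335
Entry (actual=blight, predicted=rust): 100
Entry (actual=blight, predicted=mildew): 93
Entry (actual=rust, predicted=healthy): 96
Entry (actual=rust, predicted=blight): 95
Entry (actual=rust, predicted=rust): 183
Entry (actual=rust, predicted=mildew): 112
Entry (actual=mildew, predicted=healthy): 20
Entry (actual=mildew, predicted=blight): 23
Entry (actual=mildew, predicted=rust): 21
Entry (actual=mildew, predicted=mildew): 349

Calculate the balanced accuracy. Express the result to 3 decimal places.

Balanced accuracy = mean of per-class recall.
  healthy: recall = 184/259 = 0.7104
  blight: recall = 335/616 = 0.5438
  rust: recall = 183/486 = 0.3765
  mildew: recall = 349/413 = 0.8450
Mean = (0.7104 + 0.5438 + 0.3765 + 0.8450) / 4 = 0.619

0.619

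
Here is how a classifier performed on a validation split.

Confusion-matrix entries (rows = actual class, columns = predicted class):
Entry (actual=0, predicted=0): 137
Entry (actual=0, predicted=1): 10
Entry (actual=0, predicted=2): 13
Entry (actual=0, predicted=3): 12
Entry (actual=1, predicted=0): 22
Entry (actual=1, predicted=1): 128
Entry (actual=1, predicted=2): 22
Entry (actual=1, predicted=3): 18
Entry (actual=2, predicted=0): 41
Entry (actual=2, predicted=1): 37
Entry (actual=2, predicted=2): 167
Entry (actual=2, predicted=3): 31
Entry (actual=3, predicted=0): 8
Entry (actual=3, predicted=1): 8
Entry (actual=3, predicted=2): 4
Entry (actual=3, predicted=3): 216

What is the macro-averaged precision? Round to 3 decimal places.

0.737

Per-class precision (TP/(TP+FP)):
  0: TP=137, FP=22+41+8=71 → 137/208 = 0.6587
  1: TP=128, FP=10+37+8=55 → 128/183 = 0.6995
  2: TP=167, FP=13+22+4=39 → 167/206 = 0.8107
  3: TP=216, FP=12+18+31=61 → 216/277 = 0.7798
Macro-precision = mean = (0.6587 + 0.6995 + 0.8107 + 0.7798) / 4 = 0.737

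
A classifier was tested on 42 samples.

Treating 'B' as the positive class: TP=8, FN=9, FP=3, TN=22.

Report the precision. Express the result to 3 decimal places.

0.727

Precision = TP/(TP+FP) = 8/(8+3) = 8/11 = 0.727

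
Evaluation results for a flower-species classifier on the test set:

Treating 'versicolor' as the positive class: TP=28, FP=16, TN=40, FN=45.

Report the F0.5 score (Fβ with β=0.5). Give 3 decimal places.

0.562

Fβ = (1+β²)·TP / ((1+β²)·TP + β²·FN + FP), with β²=1/4
= 1.25·28 / (1.25·28 + 0.25·45 + 16) = 0.562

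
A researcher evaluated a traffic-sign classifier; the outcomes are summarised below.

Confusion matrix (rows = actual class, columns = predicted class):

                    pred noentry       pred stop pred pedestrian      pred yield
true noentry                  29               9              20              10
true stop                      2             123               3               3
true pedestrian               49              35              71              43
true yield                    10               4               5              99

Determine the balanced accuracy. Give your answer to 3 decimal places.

Balanced accuracy = mean of per-class recall.
  noentry: recall = 29/68 = 0.4265
  stop: recall = 123/131 = 0.9389
  pedestrian: recall = 71/198 = 0.3586
  yield: recall = 99/118 = 0.8390
Mean = (0.4265 + 0.9389 + 0.3586 + 0.8390) / 4 = 0.641

0.641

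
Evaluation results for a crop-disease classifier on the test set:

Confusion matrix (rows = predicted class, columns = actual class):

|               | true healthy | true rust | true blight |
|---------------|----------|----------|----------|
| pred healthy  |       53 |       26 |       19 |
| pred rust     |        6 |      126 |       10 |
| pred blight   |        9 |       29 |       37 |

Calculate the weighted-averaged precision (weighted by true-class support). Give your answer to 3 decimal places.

Per-class precision (TP/(TP+FP)):
  healthy: TP=53, FP=26+19=45 → 53/98 = 0.5408
  rust: TP=126, FP=6+10=16 → 126/142 = 0.8873
  blight: TP=37, FP=9+29=38 → 37/75 = 0.4933
Weighted-precision = Σ (supportᵢ/N)·precisionᵢ with N=315: (68/315)·0.5408 + (181/315)·0.8873 + (66/315)·0.4933 = 0.730

0.730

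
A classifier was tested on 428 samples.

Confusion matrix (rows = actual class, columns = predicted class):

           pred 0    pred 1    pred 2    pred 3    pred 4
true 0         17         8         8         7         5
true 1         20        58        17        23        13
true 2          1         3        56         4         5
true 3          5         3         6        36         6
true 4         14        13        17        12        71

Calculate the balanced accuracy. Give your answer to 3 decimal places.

Balanced accuracy = mean of per-class recall.
  0: recall = 17/45 = 0.3778
  1: recall = 58/131 = 0.4427
  2: recall = 56/69 = 0.8116
  3: recall = 36/56 = 0.6429
  4: recall = 71/127 = 0.5591
Mean = (0.3778 + 0.4427 + 0.8116 + 0.6429 + 0.5591) / 5 = 0.567

0.567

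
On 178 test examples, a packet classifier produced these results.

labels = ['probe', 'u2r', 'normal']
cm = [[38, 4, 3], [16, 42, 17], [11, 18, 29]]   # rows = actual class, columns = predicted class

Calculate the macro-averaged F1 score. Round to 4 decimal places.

Per-class F1 score (2·TP/(2·TP+FP+FN)):
  probe: TP=38, FP=16+11=27, FN=4+3=7 → 76/110 = 0.69091
  u2r: TP=42, FP=4+18=22, FN=16+17=33 → 84/139 = 0.60432
  normal: TP=29, FP=3+17=20, FN=11+18=29 → 58/107 = 0.54206
Macro-F1 score = mean = (0.69091 + 0.60432 + 0.54206) / 3 = 0.6124

0.6124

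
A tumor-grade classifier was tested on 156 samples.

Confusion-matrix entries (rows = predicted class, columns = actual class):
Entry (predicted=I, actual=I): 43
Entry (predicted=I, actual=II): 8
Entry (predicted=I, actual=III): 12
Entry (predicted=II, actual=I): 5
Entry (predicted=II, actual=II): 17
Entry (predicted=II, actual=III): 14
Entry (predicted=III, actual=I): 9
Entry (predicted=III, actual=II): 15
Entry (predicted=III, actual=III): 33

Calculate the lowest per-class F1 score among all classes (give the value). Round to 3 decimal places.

0.447

Per-class F1 score (2·TP/(2·TP+FP+FN)):
  I: TP=43, FP=8+12=20, FN=5+9=14 → 86/120 = 0.7167
  II: TP=17, FP=5+14=19, FN=8+15=23 → 34/76 = 0.4474
  III: TP=33, FP=9+15=24, FN=12+14=26 → 66/116 = 0.5690
Lowest is class 'II' with F1 score = 0.447.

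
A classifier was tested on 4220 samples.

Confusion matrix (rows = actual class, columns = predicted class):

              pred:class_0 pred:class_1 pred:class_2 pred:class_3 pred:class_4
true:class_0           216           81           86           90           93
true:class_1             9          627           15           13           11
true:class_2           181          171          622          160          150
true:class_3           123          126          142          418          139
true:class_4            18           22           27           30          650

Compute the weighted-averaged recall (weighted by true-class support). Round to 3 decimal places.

Per-class recall (TP/(TP+FN)):
  class_0: TP=216, FN=81+86+90+93=350 → 216/566 = 0.3816
  class_1: TP=627, FN=9+15+13+11=48 → 627/675 = 0.9289
  class_2: TP=622, FN=181+171+160+150=662 → 622/1284 = 0.4844
  class_3: TP=418, FN=123+126+142+139=530 → 418/948 = 0.4409
  class_4: TP=650, FN=18+22+27+30=97 → 650/747 = 0.8701
Weighted-recall = Σ (supportᵢ/N)·recallᵢ with N=4220: (566/4220)·0.3816 + (675/4220)·0.9289 + (1284/4220)·0.4844 + (948/4220)·0.4409 + (747/4220)·0.8701 = 0.600

0.600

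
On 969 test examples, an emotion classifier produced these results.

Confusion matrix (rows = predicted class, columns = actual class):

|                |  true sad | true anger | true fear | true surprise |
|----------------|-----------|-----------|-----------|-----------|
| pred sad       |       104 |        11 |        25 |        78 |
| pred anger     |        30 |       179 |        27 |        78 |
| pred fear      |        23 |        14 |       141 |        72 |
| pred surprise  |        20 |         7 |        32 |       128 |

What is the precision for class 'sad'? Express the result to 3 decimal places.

0.477

One-vs-rest for 'sad': TP = diagonal; FP = other classes predicted 'sad'; FN = 'sad' predicted as other.
precision = TP/(TP+FP).
sad: TP=104, FP=11+25+78=114 → 104/218 = 0.4771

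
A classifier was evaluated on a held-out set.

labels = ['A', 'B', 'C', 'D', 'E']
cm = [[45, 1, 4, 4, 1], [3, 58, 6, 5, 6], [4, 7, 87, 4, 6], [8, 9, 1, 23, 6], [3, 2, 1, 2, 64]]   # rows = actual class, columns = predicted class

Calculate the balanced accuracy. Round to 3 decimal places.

0.749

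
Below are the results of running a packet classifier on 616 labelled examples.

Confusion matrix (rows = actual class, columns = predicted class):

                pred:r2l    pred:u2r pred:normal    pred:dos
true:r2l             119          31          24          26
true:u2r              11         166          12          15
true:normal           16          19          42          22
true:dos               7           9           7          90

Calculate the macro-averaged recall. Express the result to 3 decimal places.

Per-class recall (TP/(TP+FN)):
  r2l: TP=119, FN=31+24+26=81 → 119/200 = 0.5950
  u2r: TP=166, FN=11+12+15=38 → 166/204 = 0.8137
  normal: TP=42, FN=16+19+22=57 → 42/99 = 0.4242
  dos: TP=90, FN=7+9+7=23 → 90/113 = 0.7965
Macro-recall = mean = (0.5950 + 0.8137 + 0.4242 + 0.7965) / 4 = 0.657

0.657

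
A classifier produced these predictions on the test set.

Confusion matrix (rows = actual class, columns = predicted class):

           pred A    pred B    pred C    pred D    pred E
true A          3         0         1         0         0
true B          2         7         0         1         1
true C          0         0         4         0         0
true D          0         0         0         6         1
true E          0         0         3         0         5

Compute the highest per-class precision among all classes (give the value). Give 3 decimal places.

1.000

Per-class precision (TP/(TP+FP)):
  A: TP=3, FP=2+0+0+0=2 → 3/5 = 0.6000
  B: TP=7, FP=0+0+0+0=0 → 7/7 = 1.0000
  C: TP=4, FP=1+0+0+3=4 → 4/8 = 0.5000
  D: TP=6, FP=0+1+0+0=1 → 6/7 = 0.8571
  E: TP=5, FP=0+1+0+1=2 → 5/7 = 0.7143
Highest is class 'B' with precision = 1.000.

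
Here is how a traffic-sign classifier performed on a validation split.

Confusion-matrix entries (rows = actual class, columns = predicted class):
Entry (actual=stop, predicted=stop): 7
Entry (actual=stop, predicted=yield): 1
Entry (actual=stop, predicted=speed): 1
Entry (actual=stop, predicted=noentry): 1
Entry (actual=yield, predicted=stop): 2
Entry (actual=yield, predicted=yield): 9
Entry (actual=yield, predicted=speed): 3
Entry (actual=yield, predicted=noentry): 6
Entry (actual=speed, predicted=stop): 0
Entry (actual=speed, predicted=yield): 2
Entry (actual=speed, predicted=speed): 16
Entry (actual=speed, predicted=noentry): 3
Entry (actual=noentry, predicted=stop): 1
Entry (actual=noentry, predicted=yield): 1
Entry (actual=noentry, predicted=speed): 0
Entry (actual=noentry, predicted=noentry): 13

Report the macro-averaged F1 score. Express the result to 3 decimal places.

Per-class F1 score (2·TP/(2·TP+FP+FN)):
  stop: TP=7, FP=2+0+1=3, FN=1+1+1=3 → 14/20 = 0.7000
  yield: TP=9, FP=1+2+1=4, FN=2+3+6=11 → 18/33 = 0.5455
  speed: TP=16, FP=1+3+0=4, FN=0+2+3=5 → 32/41 = 0.7805
  noentry: TP=13, FP=1+6+3=10, FN=1+1+0=2 → 26/38 = 0.6842
Macro-F1 score = mean = (0.7000 + 0.5455 + 0.7805 + 0.6842) / 4 = 0.678

0.678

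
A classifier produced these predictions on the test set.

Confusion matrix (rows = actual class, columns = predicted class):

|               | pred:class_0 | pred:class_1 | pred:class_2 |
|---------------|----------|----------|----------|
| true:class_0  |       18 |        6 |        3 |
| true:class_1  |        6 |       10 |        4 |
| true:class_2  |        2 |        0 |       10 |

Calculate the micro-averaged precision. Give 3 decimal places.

0.644

Micro-averaging pools counts across classes: ΣTP=38, ΣFP=21, ΣFN=21.
Micro-precision = TP/(TP+FP) on pooled counts = 0.644 (equals overall accuracy in single-label multiclass).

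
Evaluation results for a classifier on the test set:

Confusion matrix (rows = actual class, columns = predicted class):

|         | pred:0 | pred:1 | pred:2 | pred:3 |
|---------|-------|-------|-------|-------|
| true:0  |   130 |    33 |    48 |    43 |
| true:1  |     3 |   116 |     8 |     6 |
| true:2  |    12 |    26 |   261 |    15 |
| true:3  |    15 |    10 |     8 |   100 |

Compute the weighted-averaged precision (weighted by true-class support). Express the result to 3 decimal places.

Per-class precision (TP/(TP+FP)):
  0: TP=130, FP=3+12+15=30 → 130/160 = 0.8125
  1: TP=116, FP=33+26+10=69 → 116/185 = 0.6270
  2: TP=261, FP=48+8+8=64 → 261/325 = 0.8031
  3: TP=100, FP=43+6+15=64 → 100/164 = 0.6098
Weighted-precision = Σ (supportᵢ/N)·precisionᵢ with N=834: (254/834)·0.8125 + (133/834)·0.6270 + (314/834)·0.8031 + (133/834)·0.6098 = 0.747

0.747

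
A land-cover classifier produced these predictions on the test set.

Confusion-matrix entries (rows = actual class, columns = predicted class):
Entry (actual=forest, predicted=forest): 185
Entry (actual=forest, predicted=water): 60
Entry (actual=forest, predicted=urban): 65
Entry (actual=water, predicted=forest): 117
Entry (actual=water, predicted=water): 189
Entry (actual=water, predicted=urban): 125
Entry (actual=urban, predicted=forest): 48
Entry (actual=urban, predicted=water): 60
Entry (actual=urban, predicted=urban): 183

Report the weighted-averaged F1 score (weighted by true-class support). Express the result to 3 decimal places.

Per-class F1 score (2·TP/(2·TP+FP+FN)):
  forest: TP=185, FP=117+48=165, FN=60+65=125 → 370/660 = 0.5606
  water: TP=189, FP=60+60=120, FN=117+125=242 → 378/740 = 0.5108
  urban: TP=183, FP=65+125=190, FN=48+60=108 → 366/664 = 0.5512
Weighted-F1 score = Σ (supportᵢ/N)·F1 scoreᵢ with N=1032: (310/1032)·0.5606 + (431/1032)·0.5108 + (291/1032)·0.5512 = 0.537

0.537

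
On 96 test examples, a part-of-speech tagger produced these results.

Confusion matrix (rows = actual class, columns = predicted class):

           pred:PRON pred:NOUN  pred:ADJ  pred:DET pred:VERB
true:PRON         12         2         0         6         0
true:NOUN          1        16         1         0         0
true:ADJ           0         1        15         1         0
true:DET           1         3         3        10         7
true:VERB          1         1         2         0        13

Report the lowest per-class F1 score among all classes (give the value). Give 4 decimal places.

0.4878

Per-class F1 score (2·TP/(2·TP+FP+FN)):
  PRON: TP=12, FP=1+0+1+1=3, FN=2+0+6+0=8 → 24/35 = 0.68571
  NOUN: TP=16, FP=2+1+3+1=7, FN=1+1+0+0=2 → 32/41 = 0.78049
  ADJ: TP=15, FP=0+1+3+2=6, FN=0+1+1+0=2 → 30/38 = 0.78947
  DET: TP=10, FP=6+0+1+0=7, FN=1+3+3+7=14 → 20/41 = 0.48780
  VERB: TP=13, FP=0+0+0+7=7, FN=1+1+2+0=4 → 26/37 = 0.70270
Lowest is class 'DET' with F1 score = 0.4878.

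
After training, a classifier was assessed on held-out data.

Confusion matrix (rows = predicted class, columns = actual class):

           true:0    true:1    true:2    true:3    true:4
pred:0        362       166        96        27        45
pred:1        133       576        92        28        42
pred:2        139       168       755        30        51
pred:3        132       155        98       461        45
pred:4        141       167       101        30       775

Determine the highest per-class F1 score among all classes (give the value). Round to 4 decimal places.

0.7136

Per-class F1 score (2·TP/(2·TP+FP+FN)):
  0: TP=362, FP=166+96+27+45=334, FN=133+139+132+141=545 → 724/1603 = 0.45165
  1: TP=576, FP=133+92+28+42=295, FN=166+168+155+167=656 → 1152/2103 = 0.54779
  2: TP=755, FP=139+168+30+51=388, FN=96+92+98+101=387 → 1510/2285 = 0.66083
  3: TP=461, FP=132+155+98+45=430, FN=27+28+30+30=115 → 922/1467 = 0.62849
  4: TP=775, FP=141+167+101+30=439, FN=45+42+51+45=183 → 1550/2172 = 0.71363
Highest is class '4' with F1 score = 0.7136.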